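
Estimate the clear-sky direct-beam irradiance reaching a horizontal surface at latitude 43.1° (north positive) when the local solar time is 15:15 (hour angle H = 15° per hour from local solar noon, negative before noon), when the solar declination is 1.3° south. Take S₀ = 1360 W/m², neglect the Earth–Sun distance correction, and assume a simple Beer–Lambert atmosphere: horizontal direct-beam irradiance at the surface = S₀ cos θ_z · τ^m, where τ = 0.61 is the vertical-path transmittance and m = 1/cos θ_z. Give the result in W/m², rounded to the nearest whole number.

219 W/m²

Hour angle H = 15° × (15.25 − 12) = 48.75°.
cos θ_z = sin φ sin δ + cos φ cos δ cos H = (0.6833)(-0.0227) + (0.7302)(0.9997)(0.6593) = 0.4658.
Air mass m = 1/cos θ_z = 1/0.4658 = 2.147; τ^m = 0.61^2.147 = 0.3460.
Surface direct beam = 1360 × 0.4658 × 0.3460 = 219.19 W/m².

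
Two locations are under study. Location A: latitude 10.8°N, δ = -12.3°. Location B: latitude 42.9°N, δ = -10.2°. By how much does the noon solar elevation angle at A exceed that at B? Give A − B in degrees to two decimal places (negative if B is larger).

+30.00°

A: 90° − |10.8 − (-12.3)| = 66.90°.
B: 90° − |42.9 − (-10.2)| = 36.90°.
A − B = 66.90 − 36.90 = 30.00°.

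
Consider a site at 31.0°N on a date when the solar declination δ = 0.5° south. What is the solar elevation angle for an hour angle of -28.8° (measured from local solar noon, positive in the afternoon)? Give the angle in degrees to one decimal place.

With φ = 31.0°, δ = -0.5°, H = -28.80°: sin φ sin δ = -0.0045, cos φ cos δ cos H = 0.7511, so cos θ_z = 0.7466.
θ_z = arccos(0.7466) = 41.70°, so the elevation is 90° − 41.70° = 48.30°.

48.3°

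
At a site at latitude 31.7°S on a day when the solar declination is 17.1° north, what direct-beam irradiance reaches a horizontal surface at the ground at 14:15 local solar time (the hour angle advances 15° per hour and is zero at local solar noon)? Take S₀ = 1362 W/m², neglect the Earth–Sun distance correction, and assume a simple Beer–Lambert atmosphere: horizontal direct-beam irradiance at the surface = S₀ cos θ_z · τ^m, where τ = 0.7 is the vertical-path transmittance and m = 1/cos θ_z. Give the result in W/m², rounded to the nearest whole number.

359 W/m²

Hour angle H = 15° × (14.25 − 12) = 33.75°.
cos θ_z = sin φ sin δ + cos φ cos δ cos H = (-0.5255)(0.2940) + (0.8508)(0.9558)(0.8315) = 0.5217.
Air mass m = 1/cos θ_z = 1/0.5217 = 1.917; τ^m = 0.7^1.917 = 0.5047.
Surface direct beam = 1362 × 0.5217 × 0.5047 = 358.62 W/m².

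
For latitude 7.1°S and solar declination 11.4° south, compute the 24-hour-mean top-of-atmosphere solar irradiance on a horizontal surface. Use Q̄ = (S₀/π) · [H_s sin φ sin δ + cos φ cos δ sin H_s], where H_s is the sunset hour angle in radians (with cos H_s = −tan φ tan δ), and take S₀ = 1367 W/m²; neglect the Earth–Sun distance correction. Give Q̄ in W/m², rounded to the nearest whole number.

−tan φ tan δ = −(-0.1246)(-0.2016) = -0.0251; H_s = arccos(-0.0251) = 91.44°. In radians, H_s = 1.5959.
H_s sin φ sin δ = 1.5959 × -0.1236 × -0.1977 = 0.0390.
cos φ cos δ sin H_s = 0.9923 × 0.9803 × 0.9997 = 0.9725.
Q̄ = (1367/π) × (0.0390 + 0.9725) = 435.13 × 1.0115 = 440.13 W/m².

440 W/m²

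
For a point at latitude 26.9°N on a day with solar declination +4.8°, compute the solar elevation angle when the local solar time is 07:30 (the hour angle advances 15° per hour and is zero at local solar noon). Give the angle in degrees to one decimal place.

Hour angle H = 15° × (7.5 − 12) = -67.50°.
With φ = 26.9°, δ = 4.8°, H = -67.50°: sin φ sin δ = 0.0379, cos φ cos δ cos H = 0.3401, so cos θ_z = 0.3780.
θ_z = arccos(0.3780) = 67.79°, so the elevation is 90° − 67.79° = 22.21°.

22.2°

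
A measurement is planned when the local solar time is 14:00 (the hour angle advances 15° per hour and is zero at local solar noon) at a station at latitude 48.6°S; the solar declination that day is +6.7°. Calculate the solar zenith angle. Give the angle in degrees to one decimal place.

Hour angle H = 15° × (14 − 12) = 30.00°.
With φ = -48.6°, δ = 6.7°, H = 30.00°: sin φ sin δ = -0.0875, cos φ cos δ cos H = 0.5688, so cos θ_z = 0.4813.
θ_z = arccos(0.4813) = 61.23°.

61.2°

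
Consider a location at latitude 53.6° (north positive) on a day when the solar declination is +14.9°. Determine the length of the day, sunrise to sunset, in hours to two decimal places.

The sunset hour angle satisfies cos H_s = −tan φ tan δ = -0.3609, giving H_s = 111.16°.
Day length = 2 H_s / 15° h⁻¹ = 222.32° / 15 = 14.821 h.

14.82 hours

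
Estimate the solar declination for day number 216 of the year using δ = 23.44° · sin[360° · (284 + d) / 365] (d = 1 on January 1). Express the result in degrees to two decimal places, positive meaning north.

+17.10°

360 × (284 + 216) / 365 = 493.151°; sin(493.151°) = 0.7296.
δ = 23.44 × 0.7296 = 17.102° ≈ +17.10°.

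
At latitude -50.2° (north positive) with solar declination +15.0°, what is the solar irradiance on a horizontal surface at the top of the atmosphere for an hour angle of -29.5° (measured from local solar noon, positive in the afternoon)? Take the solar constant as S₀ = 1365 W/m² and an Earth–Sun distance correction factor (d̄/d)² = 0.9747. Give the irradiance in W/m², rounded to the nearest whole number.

451 W/m²

cos θ_z = sin φ sin δ + cos φ cos δ cos H = (-0.7683)(0.2588) + (0.6401)(0.9659)(0.8704) = 0.3393.
Top-of-atmosphere irradiance = S₀ (d̄/d)² cos θ_z = 1365 × 0.9747 × 0.3393 = 451.43 W/m².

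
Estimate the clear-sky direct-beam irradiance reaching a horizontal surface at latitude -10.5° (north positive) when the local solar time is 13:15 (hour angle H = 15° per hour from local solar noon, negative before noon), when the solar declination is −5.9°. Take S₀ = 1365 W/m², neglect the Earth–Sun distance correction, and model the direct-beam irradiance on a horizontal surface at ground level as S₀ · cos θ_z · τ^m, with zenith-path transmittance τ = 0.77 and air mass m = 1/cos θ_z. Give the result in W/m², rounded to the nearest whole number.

978 W/m²

Hour angle H = 15° × (13.25 − 12) = 18.75°.
With φ = -10.5°, δ = -5.9°, H = 18.75°: sin φ sin δ = 0.0187, cos φ cos δ cos H = 0.9261, so cos θ_z = 0.9448.
Air mass m = 1/cos θ_z = 1/0.9448 = 1.058; τ^m = 0.77^1.058 = 0.7584.
Surface direct beam = 1365 × 0.9448 × 0.7584 = 978.07 W/m².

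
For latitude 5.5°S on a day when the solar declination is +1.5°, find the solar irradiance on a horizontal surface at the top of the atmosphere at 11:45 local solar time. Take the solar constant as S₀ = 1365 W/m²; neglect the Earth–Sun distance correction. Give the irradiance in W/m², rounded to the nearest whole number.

Hour angle H = 15° × (11.75 − 12) = -3.75°.
cos θ_z = sin φ sin δ + cos φ cos δ cos H = (-0.0958)(0.0262) + (0.9954)(0.9997)(0.9979) = 0.9905.
Top-of-atmosphere irradiance = S₀ cos θ_z = 1365 × 0.9905 = 1352.03 W/m².

1352 W/m²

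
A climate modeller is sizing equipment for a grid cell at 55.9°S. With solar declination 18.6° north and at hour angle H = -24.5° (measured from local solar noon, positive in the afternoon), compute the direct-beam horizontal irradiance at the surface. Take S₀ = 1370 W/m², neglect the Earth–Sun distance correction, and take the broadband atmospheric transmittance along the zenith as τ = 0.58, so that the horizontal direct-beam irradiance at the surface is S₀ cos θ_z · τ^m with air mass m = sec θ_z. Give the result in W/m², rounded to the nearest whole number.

cos θ_z = sin φ sin δ + cos φ cos δ cos H = (-0.8281)(0.3190) + (0.5606)(0.9478)(0.9100) = 0.2194.
Air mass m = 1/cos θ_z = 1/0.2194 = 4.558; τ^m = 0.58^4.558 = 0.0835.
Surface direct beam = 1370 × 0.2194 × 0.0835 = 25.10 W/m².

25 W/m²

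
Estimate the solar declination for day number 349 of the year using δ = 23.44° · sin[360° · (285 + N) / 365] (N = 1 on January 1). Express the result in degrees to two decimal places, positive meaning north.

-23.36°

360 × (285 + 349) / 365 = 625.315°; sin(625.315°) = -0.9967.
δ = 23.44 × -0.9967 = -23.363° ≈ -23.36°.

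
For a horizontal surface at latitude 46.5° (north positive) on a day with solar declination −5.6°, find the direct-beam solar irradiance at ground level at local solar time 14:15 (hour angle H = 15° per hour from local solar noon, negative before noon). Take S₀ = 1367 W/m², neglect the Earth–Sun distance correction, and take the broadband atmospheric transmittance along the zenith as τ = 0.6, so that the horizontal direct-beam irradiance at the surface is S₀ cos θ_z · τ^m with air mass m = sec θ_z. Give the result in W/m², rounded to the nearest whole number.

245 W/m²

Hour angle H = 15° × (14.25 − 12) = 33.75°.
With φ = 46.5°, δ = -5.6°, H = 33.75°: sin φ sin δ = -0.0708, cos φ cos δ cos H = 0.5696, so cos θ_z = 0.4988.
Air mass m = 1/cos θ_z = 1/0.4988 = 2.005; τ^m = 0.6^2.005 = 0.3591.
Surface direct beam = 1367 × 0.4988 × 0.3591 = 244.86 W/m².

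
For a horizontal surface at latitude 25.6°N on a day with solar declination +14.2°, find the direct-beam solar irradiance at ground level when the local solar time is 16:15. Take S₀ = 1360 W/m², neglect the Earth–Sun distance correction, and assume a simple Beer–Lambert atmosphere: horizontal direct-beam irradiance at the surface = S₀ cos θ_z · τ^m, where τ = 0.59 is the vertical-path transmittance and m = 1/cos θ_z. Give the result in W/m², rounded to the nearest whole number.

Hour angle H = 15° × (16.25 − 12) = 63.75°.
With φ = 25.6°, δ = 14.2°, H = 63.75°: sin φ sin δ = 0.1060, cos φ cos δ cos H = 0.3867, so cos θ_z = 0.4927.
Air mass m = 1/cos θ_z = 1/0.4927 = 2.030; τ^m = 0.59^2.030 = 0.3426.
Surface direct beam = 1360 × 0.4927 × 0.3426 = 229.57 W/m².

230 W/m²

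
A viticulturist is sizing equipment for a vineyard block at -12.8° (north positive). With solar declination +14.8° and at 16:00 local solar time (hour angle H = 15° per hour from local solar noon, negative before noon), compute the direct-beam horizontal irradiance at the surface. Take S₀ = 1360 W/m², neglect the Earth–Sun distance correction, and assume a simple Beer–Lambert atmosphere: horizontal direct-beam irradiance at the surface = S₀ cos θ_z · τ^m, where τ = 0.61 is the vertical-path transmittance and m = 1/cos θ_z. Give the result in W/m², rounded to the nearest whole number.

171 W/m²

Hour angle H = 15° × (16 − 12) = 60.00°.
cos θ_z = sin(-12.8°) sin(14.8°) + cos(-12.8°) cos(14.8°) cos(60.00°) = -0.0566 + 0.4714 = 0.4148.
Air mass m = 1/cos θ_z = 1/0.4148 = 2.411; τ^m = 0.61^2.411 = 0.3037.
Surface direct beam = 1360 × 0.4148 × 0.3037 = 171.33 W/m².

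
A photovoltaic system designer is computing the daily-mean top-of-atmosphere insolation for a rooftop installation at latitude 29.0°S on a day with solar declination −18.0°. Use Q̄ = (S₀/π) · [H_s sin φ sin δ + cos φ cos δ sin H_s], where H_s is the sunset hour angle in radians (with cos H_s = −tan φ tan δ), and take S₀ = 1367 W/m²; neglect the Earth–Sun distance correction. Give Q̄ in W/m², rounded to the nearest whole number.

470 W/m²

cos H_s = −tan(-29.0°) · tan(-18.0°) = -0.1801, so H_s = arccos(-0.1801) = 100.38°. In radians, H_s = 1.7520.
H_s sin φ sin δ = 1.7520 × -0.4848 × -0.3090 = 0.2625.
cos φ cos δ sin H_s = 0.8746 × 0.9511 × 0.9836 = 0.8182.
Q̄ = (1367/π) × (0.2625 + 0.8182) = 435.13 × 1.0807 = 470.24 W/m².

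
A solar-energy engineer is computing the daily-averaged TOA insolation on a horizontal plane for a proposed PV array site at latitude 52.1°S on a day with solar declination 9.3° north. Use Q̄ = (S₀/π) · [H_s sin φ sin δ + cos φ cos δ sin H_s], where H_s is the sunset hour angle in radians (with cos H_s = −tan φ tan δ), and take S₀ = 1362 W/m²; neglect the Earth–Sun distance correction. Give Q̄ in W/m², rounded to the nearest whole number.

cos H_s = −tan(-52.1°) · tan(9.3°) = 0.2104, so H_s = arccos(0.2104) = 77.85°. In radians, H_s = 1.3587.
H_s sin φ sin δ = 1.3587 × -0.7891 × 0.1616 = -0.1733.
cos φ cos δ sin H_s = 0.6143 × 0.9869 × 0.9776 = 0.5927.
Q̄ = (1362/π) × (-0.1733 + 0.5927) = 433.54 × 0.4194 = 181.83 W/m².

182 W/m²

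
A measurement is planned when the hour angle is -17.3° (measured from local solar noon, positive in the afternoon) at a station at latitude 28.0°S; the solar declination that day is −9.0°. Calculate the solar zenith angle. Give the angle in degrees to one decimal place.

cos θ_z = sin φ sin δ + cos φ cos δ cos H = (-0.4695)(-0.1564) + (0.8829)(0.9877)(0.9548) = 0.9061.
θ_z = arccos(0.9061) = 25.03°.

25.0°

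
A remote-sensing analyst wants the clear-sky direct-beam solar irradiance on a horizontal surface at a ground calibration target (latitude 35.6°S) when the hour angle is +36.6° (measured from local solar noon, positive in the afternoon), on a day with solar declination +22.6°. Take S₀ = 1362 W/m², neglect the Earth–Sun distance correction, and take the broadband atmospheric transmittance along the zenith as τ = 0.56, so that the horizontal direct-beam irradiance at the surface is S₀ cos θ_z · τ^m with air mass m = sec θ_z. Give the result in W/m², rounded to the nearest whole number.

cos θ_z = sin(-35.6°) sin(22.6°) + cos(-35.6°) cos(22.6°) cos(36.60°) = -0.2237 + 0.6026 = 0.3789.
Air mass m = 1/cos θ_z = 1/0.3789 = 2.639; τ^m = 0.56^2.639 = 0.2165.
Surface direct beam = 1362 × 0.3789 × 0.2165 = 111.73 W/m².

112 W/m²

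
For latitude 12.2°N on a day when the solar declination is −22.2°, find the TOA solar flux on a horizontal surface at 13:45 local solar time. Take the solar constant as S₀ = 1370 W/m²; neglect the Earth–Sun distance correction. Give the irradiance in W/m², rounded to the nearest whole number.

1003 W/m²

Hour angle H = 15° × (13.75 − 12) = 26.25°.
With φ = 12.2°, δ = -22.2°, H = 26.25°: sin φ sin δ = -0.0798, cos φ cos δ cos H = 0.8116, so cos θ_z = 0.7318.
Top-of-atmosphere irradiance = S₀ cos θ_z = 1370 × 0.7318 = 1002.57 W/m².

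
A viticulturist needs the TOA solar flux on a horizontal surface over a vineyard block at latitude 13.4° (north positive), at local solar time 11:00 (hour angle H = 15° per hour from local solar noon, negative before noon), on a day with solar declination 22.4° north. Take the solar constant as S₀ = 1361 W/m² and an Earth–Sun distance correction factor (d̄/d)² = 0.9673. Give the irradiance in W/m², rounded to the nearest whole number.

1260 W/m²

Hour angle H = 15° × (11 − 12) = -15.00°.
cos θ_z = sin φ sin δ + cos φ cos δ cos H = (0.2317)(0.3811) + (0.9728)(0.9245)(0.9659) = 0.9570.
Top-of-atmosphere irradiance = S₀ (d̄/d)² cos θ_z = 1361 × 0.9673 × 0.9570 = 1259.89 W/m².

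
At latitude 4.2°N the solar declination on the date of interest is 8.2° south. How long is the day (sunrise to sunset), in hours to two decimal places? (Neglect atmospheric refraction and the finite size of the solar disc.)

−tan φ tan δ = −(0.0734)(-0.1441) = 0.0106; H_s = arccos(0.0106) = 89.39°.
Day length = 2 H_s / 15° h⁻¹ = 178.78° / 15 = 11.919 h.

11.92 hours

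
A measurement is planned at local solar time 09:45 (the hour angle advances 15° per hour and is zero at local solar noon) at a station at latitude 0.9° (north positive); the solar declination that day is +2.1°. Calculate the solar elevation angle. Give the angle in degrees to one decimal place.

Hour angle H = 15° × (9.75 − 12) = -33.75°.
cos θ_z = sin(0.9°) sin(2.1°) + cos(0.9°) cos(2.1°) cos(-33.75°) = 0.0006 + 0.8308 = 0.8314.
θ_z = arccos(0.8314) = 33.76°, so the elevation is 90° − 33.76° = 56.24°.

56.2°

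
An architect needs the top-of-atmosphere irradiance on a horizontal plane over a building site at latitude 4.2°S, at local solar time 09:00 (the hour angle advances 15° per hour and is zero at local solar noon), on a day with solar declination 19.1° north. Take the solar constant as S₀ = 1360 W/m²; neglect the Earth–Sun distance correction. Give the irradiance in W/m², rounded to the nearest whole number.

874 W/m²

Hour angle H = 15° × (9 − 12) = -45.00°.
cos θ_z = sin φ sin δ + cos φ cos δ cos H = (-0.0732)(0.3272) + (0.9973)(0.9449)(0.7071) = 0.6424.
Top-of-atmosphere irradiance = S₀ cos θ_z = 1360 × 0.6424 = 873.66 W/m².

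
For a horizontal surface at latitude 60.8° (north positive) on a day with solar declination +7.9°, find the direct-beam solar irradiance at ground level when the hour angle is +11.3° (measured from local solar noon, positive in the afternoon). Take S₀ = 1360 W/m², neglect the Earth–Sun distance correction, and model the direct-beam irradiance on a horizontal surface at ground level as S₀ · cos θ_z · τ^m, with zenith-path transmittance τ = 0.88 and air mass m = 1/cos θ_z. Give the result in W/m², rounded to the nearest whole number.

651 W/m²

cos θ_z = sin(60.8°) sin(7.9°) + cos(60.8°) cos(7.9°) cos(11.30°) = 0.1200 + 0.4739 = 0.5939.
Air mass m = 1/cos θ_z = 1/0.5939 = 1.684; τ^m = 0.88^1.684 = 0.8063.
Surface direct beam = 1360 × 0.5939 × 0.8063 = 651.25 W/m².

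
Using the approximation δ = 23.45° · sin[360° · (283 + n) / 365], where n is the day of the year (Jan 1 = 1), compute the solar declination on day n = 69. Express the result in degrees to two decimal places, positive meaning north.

-5.20°

360 × (283 + 69) / 365 = 347.178°; sin(347.178°) = -0.2219.
δ = 23.45 × -0.2219 = -5.204° ≈ -5.20°.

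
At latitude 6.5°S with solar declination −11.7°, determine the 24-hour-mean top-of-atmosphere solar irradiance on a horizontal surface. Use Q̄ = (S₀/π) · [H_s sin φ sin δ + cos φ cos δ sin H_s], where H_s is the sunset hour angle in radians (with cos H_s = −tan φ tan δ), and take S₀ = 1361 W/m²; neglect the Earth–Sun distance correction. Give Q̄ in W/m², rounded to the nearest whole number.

437 W/m²

cos H_s = −tan(-6.5°) · tan(-11.7°) = -0.0236, so H_s = arccos(-0.0236) = 91.35°. In radians, H_s = 1.5944.
H_s sin φ sin δ = 1.5944 × -0.1132 × -0.2028 = 0.0366.
cos φ cos δ sin H_s = 0.9936 × 0.9792 × 0.9997 = 0.9726.
Q̄ = (1361/π) × (0.0366 + 0.9726) = 433.22 × 1.0092 = 437.21 W/m².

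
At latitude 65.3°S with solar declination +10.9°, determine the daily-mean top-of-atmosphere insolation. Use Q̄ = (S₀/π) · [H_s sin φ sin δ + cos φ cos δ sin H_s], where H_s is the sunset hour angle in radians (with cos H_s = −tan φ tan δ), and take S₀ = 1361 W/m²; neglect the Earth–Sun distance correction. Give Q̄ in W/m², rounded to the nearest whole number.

77 W/m²

−tan φ tan δ = −(-2.1742)(0.1926) = 0.4188; H_s = arccos(0.4188) = 65.24°. In radians, H_s = 1.1387.
H_s sin φ sin δ = 1.1387 × -0.9085 × 0.1891 = -0.1956.
cos φ cos δ sin H_s = 0.4179 × 0.9820 × 0.9081 = 0.3727.
Q̄ = (1361/π) × (-0.1956 + 0.3727) = 433.22 × 0.1771 = 76.72 W/m².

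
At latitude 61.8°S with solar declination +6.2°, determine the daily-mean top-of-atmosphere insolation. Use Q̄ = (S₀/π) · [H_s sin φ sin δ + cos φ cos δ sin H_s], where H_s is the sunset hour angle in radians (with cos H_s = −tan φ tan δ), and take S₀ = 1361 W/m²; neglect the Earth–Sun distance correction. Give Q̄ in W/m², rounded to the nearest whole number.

The sunset hour angle satisfies cos H_s = −tan φ tan δ = 0.2026, giving H_s = 78.31°. In radians, H_s = 1.3668.
H_s sin φ sin δ = 1.3668 × -0.8813 × 0.1080 = -0.1301.
cos φ cos δ sin H_s = 0.4726 × 0.9942 × 0.9793 = 0.4601.
Q̄ = (1361/π) × (-0.1301 + 0.4601) = 433.22 × 0.3300 = 142.96 W/m².

143 W/m²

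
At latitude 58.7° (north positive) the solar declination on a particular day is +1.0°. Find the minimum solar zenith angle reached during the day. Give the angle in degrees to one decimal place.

57.7°

At local solar noon the hour angle is zero, so the zenith angle is |φ − δ| = |58.7° − (1.0°)| = 57.7°.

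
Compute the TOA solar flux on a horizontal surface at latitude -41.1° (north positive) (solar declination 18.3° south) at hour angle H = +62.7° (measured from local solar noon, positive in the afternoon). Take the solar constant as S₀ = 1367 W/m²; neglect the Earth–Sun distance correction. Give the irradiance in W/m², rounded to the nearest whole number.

731 W/m²

cos θ_z = sin φ sin δ + cos φ cos δ cos H = (-0.6574)(-0.3140) + (0.7536)(0.9494)(0.4586) = 0.5345.
Top-of-atmosphere irradiance = S₀ cos θ_z = 1367 × 0.5345 = 730.66 W/m².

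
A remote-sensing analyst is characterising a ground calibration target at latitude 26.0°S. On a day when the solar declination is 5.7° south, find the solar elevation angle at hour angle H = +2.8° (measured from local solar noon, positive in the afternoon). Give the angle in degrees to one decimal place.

cos θ_z = sin(-26.0°) sin(-5.7°) + cos(-26.0°) cos(-5.7°) cos(2.80°) = 0.0435 + 0.8933 = 0.9368.
θ_z = arccos(0.9368) = 20.48°, so the elevation is 90° − 20.48° = 69.52°.

69.5°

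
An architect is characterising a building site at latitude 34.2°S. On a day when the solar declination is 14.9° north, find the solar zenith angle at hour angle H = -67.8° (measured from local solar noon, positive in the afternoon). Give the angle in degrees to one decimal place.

cos θ_z = sin φ sin δ + cos φ cos δ cos H = (-0.5621)(0.2571) + (0.8271)(0.9664)(0.3778) = 0.1575.
θ_z = arccos(0.1575) = 80.94°.

80.9°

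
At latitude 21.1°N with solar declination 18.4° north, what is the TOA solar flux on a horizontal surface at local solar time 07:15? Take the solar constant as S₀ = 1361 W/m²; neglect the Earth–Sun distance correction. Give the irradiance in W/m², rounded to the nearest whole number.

Hour angle H = 15° × (7.25 − 12) = -71.25°.
With φ = 21.1°, δ = 18.4°, H = -71.25°: sin φ sin δ = 0.1136, cos φ cos δ cos H = 0.2846, so cos θ_z = 0.3982.
Top-of-atmosphere irradiance = S₀ cos θ_z = 1361 × 0.3982 = 541.95 W/m².

542 W/m²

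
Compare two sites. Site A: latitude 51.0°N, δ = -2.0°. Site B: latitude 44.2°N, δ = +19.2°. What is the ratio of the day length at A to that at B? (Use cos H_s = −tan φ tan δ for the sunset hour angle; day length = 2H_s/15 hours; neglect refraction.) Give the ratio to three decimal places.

A: H_s = arccos(−tan 51.0° · tan -2.0°) = 87.53°, so 2H_s/15 = 11.6707 h.
B: H_s = arccos(−tan 44.2° · tan 19.2°) = 109.79°, so 2H_s/15 = 14.6387 h.
Ratio A/B = 11.6707 / 14.6387 = 0.7972.

0.797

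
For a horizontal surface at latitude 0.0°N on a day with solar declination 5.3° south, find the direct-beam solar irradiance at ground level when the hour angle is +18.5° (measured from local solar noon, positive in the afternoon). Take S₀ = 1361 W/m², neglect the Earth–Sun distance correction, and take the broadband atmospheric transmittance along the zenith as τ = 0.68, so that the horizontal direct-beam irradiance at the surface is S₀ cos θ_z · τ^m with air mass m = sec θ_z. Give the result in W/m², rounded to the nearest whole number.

854 W/m²

cos θ_z = sin(0.0°) sin(-5.3°) + cos(0.0°) cos(-5.3°) cos(18.50°) = 0.0000 + 0.9443 = 0.9443.
Air mass m = 1/cos θ_z = 1/0.9443 = 1.059; τ^m = 0.68^1.059 = 0.6647.
Surface direct beam = 1361 × 0.9443 × 0.6647 = 854.27 W/m².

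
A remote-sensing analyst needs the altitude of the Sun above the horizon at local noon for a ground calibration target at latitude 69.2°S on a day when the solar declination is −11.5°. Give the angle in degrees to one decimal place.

32.3°

At local solar noon the hour angle is zero, so the elevation is 90° − |φ − δ| = 90° − |-69.2° − (-11.5°)| = 90° − 57.7° = 32.3°.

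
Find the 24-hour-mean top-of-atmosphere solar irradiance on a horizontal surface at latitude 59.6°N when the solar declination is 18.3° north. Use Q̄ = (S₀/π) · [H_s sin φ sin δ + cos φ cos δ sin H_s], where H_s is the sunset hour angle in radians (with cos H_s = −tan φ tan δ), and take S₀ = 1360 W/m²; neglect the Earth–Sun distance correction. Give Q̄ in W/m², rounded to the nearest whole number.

−tan φ tan δ = −(1.7045)(0.3307) = -0.5637; H_s = arccos(-0.5637) = 124.31°. In radians, H_s = 2.1696.
H_s sin φ sin δ = 2.1696 × 0.8625 × 0.3140 = 0.5876.
cos φ cos δ sin H_s = 0.5060 × 0.9494 × 0.8260 = 0.3968.
Q̄ = (1360/π) × (0.5876 + 0.3968) = 432.90 × 0.9844 = 426.15 W/m².

426 W/m²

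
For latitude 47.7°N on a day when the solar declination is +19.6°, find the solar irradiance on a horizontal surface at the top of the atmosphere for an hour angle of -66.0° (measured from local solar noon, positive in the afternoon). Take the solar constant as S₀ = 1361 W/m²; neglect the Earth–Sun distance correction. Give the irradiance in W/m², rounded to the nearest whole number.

689 W/m²

cos θ_z = sin φ sin δ + cos φ cos δ cos H = (0.7396)(0.3355) + (0.6730)(0.9421)(0.4067) = 0.5060.
Top-of-atmosphere irradiance = S₀ cos θ_z = 1361 × 0.5060 = 688.67 W/m².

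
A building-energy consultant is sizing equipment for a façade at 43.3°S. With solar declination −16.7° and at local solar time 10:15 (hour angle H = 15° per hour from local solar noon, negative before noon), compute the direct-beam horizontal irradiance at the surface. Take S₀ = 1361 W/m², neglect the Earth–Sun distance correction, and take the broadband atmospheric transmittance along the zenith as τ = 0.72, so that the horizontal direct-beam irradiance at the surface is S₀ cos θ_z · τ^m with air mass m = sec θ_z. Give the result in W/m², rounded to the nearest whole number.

751 W/m²

Hour angle H = 15° × (10.25 − 12) = -26.25°.
With φ = -43.3°, δ = -16.7°, H = -26.25°: sin φ sin δ = 0.1971, cos φ cos δ cos H = 0.6252, so cos θ_z = 0.8223.
Air mass m = 1/cos θ_z = 1/0.8223 = 1.216; τ^m = 0.72^1.216 = 0.6707.
Surface direct beam = 1361 × 0.8223 × 0.6707 = 750.61 W/m².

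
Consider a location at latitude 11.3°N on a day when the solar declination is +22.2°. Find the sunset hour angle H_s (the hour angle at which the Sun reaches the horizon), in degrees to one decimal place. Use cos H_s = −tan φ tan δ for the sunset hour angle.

The sunset hour angle satisfies cos H_s = −tan φ tan δ = -0.0815, giving H_s = 94.67°.

94.7°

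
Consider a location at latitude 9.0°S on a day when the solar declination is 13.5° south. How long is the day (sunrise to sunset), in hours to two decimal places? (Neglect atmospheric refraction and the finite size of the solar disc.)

cos H_s = −tan(-9.0°) · tan(-13.5°) = -0.0380, so H_s = arccos(-0.0380) = 92.18°.
Day length = 2 H_s / 15° h⁻¹ = 184.36° / 15 = 12.291 h.

12.29 hours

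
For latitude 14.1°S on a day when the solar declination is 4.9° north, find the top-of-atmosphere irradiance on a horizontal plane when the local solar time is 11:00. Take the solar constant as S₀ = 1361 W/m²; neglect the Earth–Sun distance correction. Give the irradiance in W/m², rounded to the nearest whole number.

Hour angle H = 15° × (11 − 12) = -15.00°.
cos θ_z = sin φ sin δ + cos φ cos δ cos H = (-0.2436)(0.0854) + (0.9699)(0.9963)(0.9659) = 0.9126.
Top-of-atmosphere irradiance = S₀ cos θ_z = 1361 × 0.9126 = 1242.05 W/m².

1242 W/m²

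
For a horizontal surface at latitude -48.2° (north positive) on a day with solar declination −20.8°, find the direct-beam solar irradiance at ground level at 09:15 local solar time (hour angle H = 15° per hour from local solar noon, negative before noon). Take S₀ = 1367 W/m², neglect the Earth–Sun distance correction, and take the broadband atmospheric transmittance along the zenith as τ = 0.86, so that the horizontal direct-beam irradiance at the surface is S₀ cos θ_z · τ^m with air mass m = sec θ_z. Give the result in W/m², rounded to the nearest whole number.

816 W/m²

Hour angle H = 15° × (9.25 − 12) = -41.25°.
With φ = -48.2°, δ = -20.8°, H = -41.25°: sin φ sin δ = 0.2647, cos φ cos δ cos H = 0.4685, so cos θ_z = 0.7332.
Air mass m = 1/cos θ_z = 1/0.7332 = 1.364; τ^m = 0.86^1.364 = 0.8141.
Surface direct beam = 1367 × 0.7332 × 0.8141 = 815.96 W/m².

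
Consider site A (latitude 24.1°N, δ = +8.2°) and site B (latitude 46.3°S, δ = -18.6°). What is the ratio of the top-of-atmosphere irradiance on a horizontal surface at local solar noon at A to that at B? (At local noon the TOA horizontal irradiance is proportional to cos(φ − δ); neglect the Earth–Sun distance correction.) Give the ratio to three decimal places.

1.086

A: cos θ_z = cos(24.1° − (8.2°)) = 0.9617.
B: cos θ_z = cos(-46.3° − (-18.6°)) = 0.8854.
Ratio A/B = 0.9617 / 0.8854 = 1.0862.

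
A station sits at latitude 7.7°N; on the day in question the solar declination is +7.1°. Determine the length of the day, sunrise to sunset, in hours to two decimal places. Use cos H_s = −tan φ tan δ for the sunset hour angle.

12.13 hours

−tan φ tan δ = −(0.1352)(0.1246) = -0.0168; H_s = arccos(-0.0168) = 90.96°.
Day length = 2 H_s / 15° h⁻¹ = 181.92° / 15 = 12.128 h.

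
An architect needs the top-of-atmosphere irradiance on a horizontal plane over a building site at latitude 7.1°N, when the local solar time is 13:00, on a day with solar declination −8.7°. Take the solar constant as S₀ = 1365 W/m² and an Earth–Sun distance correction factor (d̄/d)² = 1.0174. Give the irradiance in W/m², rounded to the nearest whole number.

1290 W/m²

Hour angle H = 15° × (13 − 12) = 15.00°.
cos θ_z = sin(7.1°) sin(-8.7°) + cos(7.1°) cos(-8.7°) cos(15.00°) = -0.0187 + 0.9475 = 0.9288.
Top-of-atmosphere irradiance = S₀ (d̄/d)² cos θ_z = 1365 × 1.0174 × 0.9288 = 1289.87 W/m².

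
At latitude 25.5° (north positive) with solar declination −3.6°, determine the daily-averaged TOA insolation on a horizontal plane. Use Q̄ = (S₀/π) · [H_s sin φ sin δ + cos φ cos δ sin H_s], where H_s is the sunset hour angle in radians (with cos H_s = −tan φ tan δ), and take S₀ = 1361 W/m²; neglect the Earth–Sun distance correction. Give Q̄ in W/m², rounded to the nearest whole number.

372 W/m²

−tan φ tan δ = −(0.4770)(-0.0629) = 0.0300; H_s = arccos(0.0300) = 88.28°. In radians, H_s = 1.5408.
H_s sin φ sin δ = 1.5408 × 0.4305 × -0.0628 = -0.0417.
cos φ cos δ sin H_s = 0.9026 × 0.9980 × 0.9996 = 0.9004.
Q̄ = (1361/π) × (-0.0417 + 0.9004) = 433.22 × 0.8587 = 372.01 W/m².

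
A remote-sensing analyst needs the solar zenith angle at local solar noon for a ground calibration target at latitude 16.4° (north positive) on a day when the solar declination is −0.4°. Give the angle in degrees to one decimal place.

16.8°

At local solar noon the hour angle is zero, so the zenith angle is |φ − δ| = |16.4° − (-0.4°)| = 16.8°.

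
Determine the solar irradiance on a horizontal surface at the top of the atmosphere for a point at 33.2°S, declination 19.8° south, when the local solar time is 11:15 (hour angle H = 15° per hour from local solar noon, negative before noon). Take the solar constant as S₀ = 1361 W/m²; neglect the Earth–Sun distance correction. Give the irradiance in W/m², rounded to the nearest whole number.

Hour angle H = 15° × (11.25 − 12) = -11.25°.
cos θ_z = sin φ sin δ + cos φ cos δ cos H = (-0.5476)(-0.3387) + (0.8368)(0.9409)(0.9808) = 0.9577.
Top-of-atmosphere irradiance = S₀ cos θ_z = 1361 × 0.9577 = 1303.43 W/m².

1303 W/m²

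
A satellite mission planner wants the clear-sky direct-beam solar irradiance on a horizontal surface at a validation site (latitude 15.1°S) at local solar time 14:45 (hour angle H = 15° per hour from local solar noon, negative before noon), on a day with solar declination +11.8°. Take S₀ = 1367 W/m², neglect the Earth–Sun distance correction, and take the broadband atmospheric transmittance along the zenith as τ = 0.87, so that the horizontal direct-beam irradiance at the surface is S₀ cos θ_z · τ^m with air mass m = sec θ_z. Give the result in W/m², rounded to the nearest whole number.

727 W/m²

Hour angle H = 15° × (14.75 − 12) = 41.25°.
cos θ_z = sin φ sin δ + cos φ cos δ cos H = (-0.2605)(0.2045) + (0.9655)(0.9789)(0.7518) = 0.6573.
Air mass m = 1/cos θ_z = 1/0.6573 = 1.521; τ^m = 0.87^1.521 = 0.8091.
Surface direct beam = 1367 × 0.6573 × 0.8091 = 727.00 W/m².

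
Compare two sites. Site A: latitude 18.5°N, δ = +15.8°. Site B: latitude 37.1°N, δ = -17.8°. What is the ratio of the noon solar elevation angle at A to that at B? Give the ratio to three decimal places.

2.487

A: 90° − |18.5 − (15.8)| = 87.30°.
B: 90° − |37.1 − (-17.8)| = 35.10°.
Ratio A/B = 87.3000 / 35.1000 = 2.4872.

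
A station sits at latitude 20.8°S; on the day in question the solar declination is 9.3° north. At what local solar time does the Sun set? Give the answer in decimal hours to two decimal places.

17.76 h

−tan φ tan δ = −(-0.3799)(0.1638) = 0.0622; H_s = arccos(0.0622) = 86.43°.
Sunset is at 12 + H_s/15 = 12 + 5.762 = 17.762 h local solar time.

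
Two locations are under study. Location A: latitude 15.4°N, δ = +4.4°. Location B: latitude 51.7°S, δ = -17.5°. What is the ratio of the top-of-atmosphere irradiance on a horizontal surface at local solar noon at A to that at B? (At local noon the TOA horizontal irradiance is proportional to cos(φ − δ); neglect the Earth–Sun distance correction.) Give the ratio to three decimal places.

A: cos θ_z = cos(15.4° − (4.4°)) = 0.9816.
B: cos θ_z = cos(-51.7° − (-17.5°)) = 0.8271.
Ratio A/B = 0.9816 / 0.8271 = 1.1868.

1.187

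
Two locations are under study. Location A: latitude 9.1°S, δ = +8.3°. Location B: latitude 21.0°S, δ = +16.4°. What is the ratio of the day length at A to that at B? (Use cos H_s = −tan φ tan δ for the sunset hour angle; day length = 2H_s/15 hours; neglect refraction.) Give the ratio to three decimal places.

1.062

A: H_s = arccos(−tan -9.1° · tan 8.3°) = 88.66°, so 2H_s/15 = 11.8213 h.
B: H_s = arccos(−tan -21.0° · tan 16.4°) = 83.51°, so 2H_s/15 = 11.1347 h.
Ratio A/B = 11.8213 / 11.1347 = 1.0617.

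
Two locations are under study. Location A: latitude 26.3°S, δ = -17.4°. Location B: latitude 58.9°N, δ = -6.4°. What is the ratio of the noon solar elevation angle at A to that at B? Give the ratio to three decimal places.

A: 90° − |-26.3 − (-17.4)| = 81.10°.
B: 90° − |58.9 − (-6.4)| = 24.70°.
Ratio A/B = 81.1000 / 24.7000 = 3.2834.

3.283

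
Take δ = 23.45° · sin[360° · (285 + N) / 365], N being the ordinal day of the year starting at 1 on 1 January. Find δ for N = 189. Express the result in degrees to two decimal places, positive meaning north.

360 × (285 + 189) / 365 = 467.507°; sin(467.507°) = 0.9537.
δ = 23.45 × 0.9537 = 22.364° ≈ +22.36°.

+22.36°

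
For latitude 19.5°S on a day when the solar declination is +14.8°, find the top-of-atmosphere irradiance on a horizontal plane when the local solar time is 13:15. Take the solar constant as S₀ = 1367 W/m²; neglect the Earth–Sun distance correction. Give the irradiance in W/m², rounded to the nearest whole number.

Hour angle H = 15° × (13.25 − 12) = 18.75°.
cos θ_z = sin(-19.5°) sin(14.8°) + cos(-19.5°) cos(14.8°) cos(18.75°) = -0.0853 + 0.8630 = 0.7777.
Top-of-atmosphere irradiance = S₀ cos θ_z = 1367 × 0.7777 = 1063.12 W/m².

1063 W/m²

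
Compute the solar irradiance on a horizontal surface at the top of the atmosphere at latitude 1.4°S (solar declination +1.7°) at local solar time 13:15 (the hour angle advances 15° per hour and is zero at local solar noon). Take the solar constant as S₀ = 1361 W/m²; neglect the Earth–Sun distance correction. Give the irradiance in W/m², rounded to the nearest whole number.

1287 W/m²

Hour angle H = 15° × (13.25 − 12) = 18.75°.
cos θ_z = sin(-1.4°) sin(1.7°) + cos(-1.4°) cos(1.7°) cos(18.75°) = -0.0007 + 0.9462 = 0.9455.
Top-of-atmosphere irradiance = S₀ cos θ_z = 1361 × 0.9455 = 1286.83 W/m².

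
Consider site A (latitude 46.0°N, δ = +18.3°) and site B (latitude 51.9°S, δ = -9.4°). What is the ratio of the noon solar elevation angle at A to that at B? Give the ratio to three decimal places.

A: 90° − |46.0 − (18.3)| = 62.30°.
B: 90° − |-51.9 − (-9.4)| = 47.50°.
Ratio A/B = 62.3000 / 47.5000 = 1.3116.

1.312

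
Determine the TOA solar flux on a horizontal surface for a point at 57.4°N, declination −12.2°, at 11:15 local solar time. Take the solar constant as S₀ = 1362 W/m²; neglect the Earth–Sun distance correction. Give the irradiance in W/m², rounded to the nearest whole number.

Hour angle H = 15° × (11.25 − 12) = -11.25°.
cos θ_z = sin(57.4°) sin(-12.2°) + cos(57.4°) cos(-12.2°) cos(-11.25°) = -0.1780 + 0.5165 = 0.3385.
Top-of-atmosphere irradiance = S₀ cos θ_z = 1362 × 0.3385 = 461.04 W/m².

461 W/m²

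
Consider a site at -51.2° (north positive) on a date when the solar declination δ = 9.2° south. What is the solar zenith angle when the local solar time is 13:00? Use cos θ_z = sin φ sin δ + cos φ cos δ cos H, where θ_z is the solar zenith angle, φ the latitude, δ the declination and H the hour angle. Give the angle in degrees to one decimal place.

Hour angle H = 15° × (13 − 12) = 15.00°.
With φ = -51.2°, δ = -9.2°, H = 15.00°: sin φ sin δ = 0.1246, cos φ cos δ cos H = 0.5975, so cos θ_z = 0.7221.
θ_z = arccos(0.7221) = 43.77°.

43.8°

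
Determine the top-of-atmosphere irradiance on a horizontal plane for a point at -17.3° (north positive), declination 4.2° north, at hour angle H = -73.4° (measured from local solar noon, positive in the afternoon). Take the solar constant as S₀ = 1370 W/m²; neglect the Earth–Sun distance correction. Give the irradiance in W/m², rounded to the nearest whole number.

With φ = -17.3°, δ = 4.2°, H = -73.40°: sin φ sin δ = -0.0218, cos φ cos δ cos H = 0.2720, so cos θ_z = 0.2502.
Top-of-atmosphere irradiance = S₀ cos θ_z = 1370 × 0.2502 = 342.77 W/m².

343 W/m²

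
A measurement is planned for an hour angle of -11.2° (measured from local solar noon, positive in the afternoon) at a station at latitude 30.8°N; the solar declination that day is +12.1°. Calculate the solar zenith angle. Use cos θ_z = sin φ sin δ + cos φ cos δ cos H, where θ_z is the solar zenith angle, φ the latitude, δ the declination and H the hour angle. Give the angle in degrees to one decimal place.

21.4°

With φ = 30.8°, δ = 12.1°, H = -11.20°: sin φ sin δ = 0.1073, cos φ cos δ cos H = 0.8239, so cos θ_z = 0.9312.
θ_z = arccos(0.9312) = 21.38°.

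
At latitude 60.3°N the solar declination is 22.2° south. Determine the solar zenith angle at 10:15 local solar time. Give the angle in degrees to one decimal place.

Hour angle H = 15° × (10.25 − 12) = -26.25°.
cos θ_z = sin φ sin δ + cos φ cos δ cos H = (0.8686)(-0.3778) + (0.4955)(0.9259)(0.8969) = 0.0833.
θ_z = arccos(0.0833) = 85.22°.

85.2°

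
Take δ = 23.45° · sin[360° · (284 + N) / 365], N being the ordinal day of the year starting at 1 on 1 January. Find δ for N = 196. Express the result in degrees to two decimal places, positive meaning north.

360 × (284 + 196) / 365 = 473.425°; sin(473.425°) = 0.9176.
δ = 23.45 × 0.9176 = 21.518° ≈ +21.52°.

+21.52°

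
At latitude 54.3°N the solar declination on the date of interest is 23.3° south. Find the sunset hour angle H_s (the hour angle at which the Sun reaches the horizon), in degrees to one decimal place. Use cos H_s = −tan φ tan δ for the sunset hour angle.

53.2°

−tan φ tan δ = −(1.3916)(-0.4307) = 0.5994; H_s = arccos(0.5994) = 53.17°.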